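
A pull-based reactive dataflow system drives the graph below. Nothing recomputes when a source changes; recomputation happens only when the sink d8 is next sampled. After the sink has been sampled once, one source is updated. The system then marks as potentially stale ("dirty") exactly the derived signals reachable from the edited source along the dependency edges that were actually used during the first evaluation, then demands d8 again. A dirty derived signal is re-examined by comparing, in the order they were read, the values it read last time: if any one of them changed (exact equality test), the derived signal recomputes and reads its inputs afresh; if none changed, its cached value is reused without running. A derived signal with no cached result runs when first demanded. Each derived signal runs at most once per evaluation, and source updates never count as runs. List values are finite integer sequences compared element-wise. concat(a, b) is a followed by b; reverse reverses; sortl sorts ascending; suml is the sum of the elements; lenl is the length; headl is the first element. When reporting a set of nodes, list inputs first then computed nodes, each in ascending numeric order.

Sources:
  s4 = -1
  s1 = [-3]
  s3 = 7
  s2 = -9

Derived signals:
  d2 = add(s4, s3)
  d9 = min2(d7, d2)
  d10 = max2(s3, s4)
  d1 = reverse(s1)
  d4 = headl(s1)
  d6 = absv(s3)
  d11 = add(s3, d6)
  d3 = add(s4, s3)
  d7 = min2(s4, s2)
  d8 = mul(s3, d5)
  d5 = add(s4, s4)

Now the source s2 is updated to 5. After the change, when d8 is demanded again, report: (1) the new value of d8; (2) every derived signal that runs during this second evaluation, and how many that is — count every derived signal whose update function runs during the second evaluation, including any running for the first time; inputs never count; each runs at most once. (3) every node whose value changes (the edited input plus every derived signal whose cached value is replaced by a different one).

First evaluation (everything demanded from the output):
  d5 = add(-1, -1) = -2
  d8 = mul(7, -2) = -14

Propagation after the edit:
  s2 feeds no computation that the output demands — nothing is marked dirty and nothing runs.

Key observation: s2 is never demanded by the output, so the edit triggers no recomputation at all.

New value of d8: -14.
Derived signals that run: none — 0 in total.
Values that change: s2.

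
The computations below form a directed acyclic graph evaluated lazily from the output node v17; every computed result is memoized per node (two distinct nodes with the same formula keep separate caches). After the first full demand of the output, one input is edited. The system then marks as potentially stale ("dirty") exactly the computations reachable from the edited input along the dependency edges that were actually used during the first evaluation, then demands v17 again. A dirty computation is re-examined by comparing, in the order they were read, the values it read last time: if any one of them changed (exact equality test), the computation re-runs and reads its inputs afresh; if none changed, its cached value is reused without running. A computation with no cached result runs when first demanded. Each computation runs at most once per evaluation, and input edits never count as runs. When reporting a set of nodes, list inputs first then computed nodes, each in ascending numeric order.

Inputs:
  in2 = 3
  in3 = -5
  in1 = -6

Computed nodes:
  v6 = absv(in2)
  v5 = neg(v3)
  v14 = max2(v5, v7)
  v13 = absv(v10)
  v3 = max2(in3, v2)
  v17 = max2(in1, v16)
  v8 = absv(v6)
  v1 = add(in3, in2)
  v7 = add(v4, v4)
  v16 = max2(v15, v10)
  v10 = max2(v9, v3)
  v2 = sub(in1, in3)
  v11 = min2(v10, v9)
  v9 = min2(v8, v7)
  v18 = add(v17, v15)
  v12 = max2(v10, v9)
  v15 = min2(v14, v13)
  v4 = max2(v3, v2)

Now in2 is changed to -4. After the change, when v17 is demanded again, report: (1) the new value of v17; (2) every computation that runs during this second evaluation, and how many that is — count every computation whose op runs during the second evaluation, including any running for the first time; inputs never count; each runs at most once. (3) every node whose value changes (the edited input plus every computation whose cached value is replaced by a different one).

Demanding v17 again yields 1.
3 computations run: v6, v8, v9.
The nodes whose values change: in2, v6, v8.
Note the absorption at v9: it re-runs yet its value is the same, leaving the output's value untouched.

First demand of the output computes:
  v2 = sub(-6, -5) = -1
  v3 = max2(-5, -1) = -1
  v4 = max2(-1, -1) = -1
  v5 = neg(-1) = 1
  v6 = absv(3) = 3
  v7 = add(-1, -1) = -2
  v8 = absv(3) = 3
  v9 = min2(3, -2) = -2
  v10 = max2(-2, -1) = -1
  v13 = absv(-1) = 1
  v14 = max2(1, -2) = 1
  v15 = min2(1, 1) = 1
  v16 = max2(1, -1) = 1
  v17 = max2(-6, 1) = 1

After the edit, cleaning proceeds:
  v6: a read changed (in2 3->-4) — executes, giving 4.
  v8: a read changed (v6 3->4) — executes, giving 4.
  v9: a read changed (v8 3->4) — executes, giving -2 — identical to its old value.
  v10: dirty, but its reads are unchanged (v9 unchanged, v3 unchanged); cached -1 stands.
  v13: dirty, but its reads are unchanged (v10 unchanged); cached 1 stands.
  v15: dirty, but its reads are unchanged (v14 unchanged, v13 unchanged); cached 1 stands.
  v16: dirty, but its reads are unchanged (v15 unchanged, v10 unchanged); cached 1 stands.
  v17: dirty, but its reads are unchanged (in1 unchanged, v16 unchanged); cached 1 stands.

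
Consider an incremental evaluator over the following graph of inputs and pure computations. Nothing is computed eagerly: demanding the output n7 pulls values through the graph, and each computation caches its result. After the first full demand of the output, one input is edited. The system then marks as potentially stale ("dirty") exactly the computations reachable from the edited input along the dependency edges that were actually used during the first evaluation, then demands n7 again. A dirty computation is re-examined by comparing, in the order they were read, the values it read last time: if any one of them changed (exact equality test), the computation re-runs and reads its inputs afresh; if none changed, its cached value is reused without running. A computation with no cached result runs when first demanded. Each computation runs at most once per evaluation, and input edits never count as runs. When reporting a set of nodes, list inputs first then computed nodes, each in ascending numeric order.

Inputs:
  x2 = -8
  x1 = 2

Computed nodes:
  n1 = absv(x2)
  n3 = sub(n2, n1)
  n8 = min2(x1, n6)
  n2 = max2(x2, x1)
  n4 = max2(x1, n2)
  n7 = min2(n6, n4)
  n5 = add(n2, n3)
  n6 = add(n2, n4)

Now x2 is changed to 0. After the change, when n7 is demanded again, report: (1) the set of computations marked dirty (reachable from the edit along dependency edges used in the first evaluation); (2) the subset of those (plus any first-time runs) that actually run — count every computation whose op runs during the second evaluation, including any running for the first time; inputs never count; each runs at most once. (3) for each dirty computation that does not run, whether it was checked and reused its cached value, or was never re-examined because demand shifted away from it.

Dirty set: n2, n4, n6, n7.
Run set: n2 (1 run).
Re-examined without running (cache reused): n4, n6, n7.
The important point: n2 recomputes to an identical value, and the output ends up unchanged.

Initial pass — values computed on the first demand:
  n2 = max2(-8, 2) = 2
  n4 = max2(2, 2) = 2
  n6 = add(2, 2) = 4
  n7 = min2(4, 2) = 2

Second demand — change propagation:
  n2: re-runs because x2 -8->0; new result 2 (unchanged).
  n4: re-examined; everything it read last time is the same (x1 unchanged, n2 unchanged) — cache 2 kept, no run.
  n6: re-examined; everything it read last time is the same (n2 unchanged, n4 unchanged) — cache 4 kept, no run.
  n7: re-examined; everything it read last time is the same (n6 unchanged, n4 unchanged) — cache 2 kept, no run.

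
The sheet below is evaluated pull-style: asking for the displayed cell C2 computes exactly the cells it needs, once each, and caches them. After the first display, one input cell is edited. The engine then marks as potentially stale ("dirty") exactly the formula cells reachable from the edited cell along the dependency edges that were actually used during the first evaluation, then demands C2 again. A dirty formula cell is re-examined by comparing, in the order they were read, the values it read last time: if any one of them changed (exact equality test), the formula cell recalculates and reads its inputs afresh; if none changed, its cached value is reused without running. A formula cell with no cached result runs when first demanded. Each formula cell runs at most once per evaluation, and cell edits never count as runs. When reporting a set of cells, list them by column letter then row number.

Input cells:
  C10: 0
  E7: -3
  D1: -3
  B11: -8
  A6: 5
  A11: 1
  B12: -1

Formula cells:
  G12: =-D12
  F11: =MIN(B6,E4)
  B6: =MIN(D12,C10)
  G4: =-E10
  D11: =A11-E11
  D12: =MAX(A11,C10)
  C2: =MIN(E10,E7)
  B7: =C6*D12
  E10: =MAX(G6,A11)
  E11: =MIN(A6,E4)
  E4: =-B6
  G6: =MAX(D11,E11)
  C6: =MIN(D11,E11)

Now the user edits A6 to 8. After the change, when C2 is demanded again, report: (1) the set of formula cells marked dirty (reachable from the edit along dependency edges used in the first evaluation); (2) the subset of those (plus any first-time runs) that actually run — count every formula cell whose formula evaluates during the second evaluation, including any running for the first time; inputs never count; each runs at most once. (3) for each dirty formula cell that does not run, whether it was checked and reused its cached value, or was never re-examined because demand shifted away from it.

First demand of the output computes:
  D12 = MAX(1, 0) = 1
  B6 = MIN(1, 0) = 0
  E4 = -(0) = 0
  E11 = MIN(5, 0) = 0
  D11 = 1 - 0 = 1
  G6 = MAX(1, 0) = 1
  E10 = MAX(1, 1) = 1
  C2 = MIN(1, -3) = -3

After the edit, cleaning proceeds:
  E11: a read changed (A6 5->8) — executes, giving 0 — identical to its old value.
  D11: dirty, but its reads are unchanged (A11 unchanged, E11 unchanged); cached 1 stands.
  G6: dirty, but its reads are unchanged (D11 unchanged, E11 unchanged); cached 1 stands.
  E10: dirty, but its reads are unchanged (G6 unchanged, A11 unchanged); cached 1 stands.
  C2: dirty, but its reads are unchanged (E10 unchanged, E7 unchanged); cached -3 stands.

Note the absorption at E11: it re-runs yet its value is the same, leaving the output's value untouched.

The edit dirties: C2, D11, E10, E11, G6.
1 formula cells run: E11.
Cache hits after checking: C2, D11, E10, G6.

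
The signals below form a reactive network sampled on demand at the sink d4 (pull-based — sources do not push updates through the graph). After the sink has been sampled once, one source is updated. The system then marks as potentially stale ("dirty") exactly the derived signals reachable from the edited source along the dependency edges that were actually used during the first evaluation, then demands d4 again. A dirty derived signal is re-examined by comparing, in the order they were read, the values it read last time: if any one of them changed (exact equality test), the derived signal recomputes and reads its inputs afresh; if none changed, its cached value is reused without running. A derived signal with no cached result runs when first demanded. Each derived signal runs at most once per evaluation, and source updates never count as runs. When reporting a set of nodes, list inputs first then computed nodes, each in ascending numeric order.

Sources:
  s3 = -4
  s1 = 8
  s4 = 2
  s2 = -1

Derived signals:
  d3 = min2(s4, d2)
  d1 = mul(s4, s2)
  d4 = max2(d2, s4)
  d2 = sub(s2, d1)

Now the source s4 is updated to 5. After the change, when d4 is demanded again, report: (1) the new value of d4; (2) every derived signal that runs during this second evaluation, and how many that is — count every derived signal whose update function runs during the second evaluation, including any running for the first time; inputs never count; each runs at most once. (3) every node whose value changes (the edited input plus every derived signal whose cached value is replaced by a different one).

Initial pass — values computed on the first demand:
  d1 = mul(2, -1) = -2
  d2 = sub(-1, -2) = 1
  d4 = max2(1, 2) = 2

Second demand — change propagation:
  d1: re-runs because s4 2->5; new result -5.
  d2: re-runs because d1 -2->-5; new result 4.
  d4: re-runs because d2 1->4; s4 2->5; new result 5.

d4 now evaluates to 5.
Run set: d1, d2, d4 (3 run).
Changed values: s4, d1, d2, d4.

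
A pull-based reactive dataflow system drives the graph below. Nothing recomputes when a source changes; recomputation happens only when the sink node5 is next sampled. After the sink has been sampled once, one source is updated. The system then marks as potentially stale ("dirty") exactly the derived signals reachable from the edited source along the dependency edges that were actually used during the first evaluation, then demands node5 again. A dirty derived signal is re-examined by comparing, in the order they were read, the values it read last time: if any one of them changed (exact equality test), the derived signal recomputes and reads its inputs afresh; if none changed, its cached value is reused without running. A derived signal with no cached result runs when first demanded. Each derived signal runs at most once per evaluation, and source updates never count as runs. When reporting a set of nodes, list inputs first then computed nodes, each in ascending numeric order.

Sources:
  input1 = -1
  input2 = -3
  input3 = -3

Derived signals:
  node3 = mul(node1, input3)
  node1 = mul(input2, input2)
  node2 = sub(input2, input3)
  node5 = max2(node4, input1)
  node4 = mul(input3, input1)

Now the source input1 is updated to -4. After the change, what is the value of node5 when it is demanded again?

First evaluation (everything demanded from the output):
  node4 = mul(-3, -1) = 3
  node5 = max2(3, -1) = 3

Propagation after the edit:
  node4: runs — input1 -1->-4; result 12.
  node5: runs — node4 3->12; input1 -1->-4; result 12.

New value of node5: 12.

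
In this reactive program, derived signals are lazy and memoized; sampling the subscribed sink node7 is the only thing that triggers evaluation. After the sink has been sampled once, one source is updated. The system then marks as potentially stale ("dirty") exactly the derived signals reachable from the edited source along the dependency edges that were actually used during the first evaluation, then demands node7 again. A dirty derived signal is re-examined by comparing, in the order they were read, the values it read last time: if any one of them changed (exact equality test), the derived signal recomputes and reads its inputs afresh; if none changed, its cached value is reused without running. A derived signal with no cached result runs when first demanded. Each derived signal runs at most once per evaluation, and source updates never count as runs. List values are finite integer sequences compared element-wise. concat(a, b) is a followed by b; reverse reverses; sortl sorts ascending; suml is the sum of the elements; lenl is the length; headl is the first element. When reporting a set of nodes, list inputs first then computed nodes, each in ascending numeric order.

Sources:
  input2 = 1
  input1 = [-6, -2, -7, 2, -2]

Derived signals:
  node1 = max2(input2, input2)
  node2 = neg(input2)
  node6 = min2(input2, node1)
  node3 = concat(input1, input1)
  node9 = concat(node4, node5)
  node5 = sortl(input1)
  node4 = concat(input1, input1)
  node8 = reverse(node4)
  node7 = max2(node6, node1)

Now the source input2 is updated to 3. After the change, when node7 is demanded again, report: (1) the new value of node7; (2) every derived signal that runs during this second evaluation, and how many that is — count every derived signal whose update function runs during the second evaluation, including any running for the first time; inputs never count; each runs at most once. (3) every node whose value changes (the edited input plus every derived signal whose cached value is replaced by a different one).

First demand of the output computes:
  node1 = max2(1, 1) = 1
  node6 = min2(1, 1) = 1
  node7 = max2(1, 1) = 1

After the edit, cleaning proceeds:
  node1: a read changed (input2 1->3; input2 1->3) — executes, giving 3.
  node6: a read changed (input2 1->3; node1 1->3) — executes, giving 3.
  node7: a read changed (node6 1->3; node1 1->3) — executes, giving 3.

Demanding node7 again yields 3.
3 derived signals run: node1, node6, node7.
The nodes whose values change: input2, node1, node6, node7.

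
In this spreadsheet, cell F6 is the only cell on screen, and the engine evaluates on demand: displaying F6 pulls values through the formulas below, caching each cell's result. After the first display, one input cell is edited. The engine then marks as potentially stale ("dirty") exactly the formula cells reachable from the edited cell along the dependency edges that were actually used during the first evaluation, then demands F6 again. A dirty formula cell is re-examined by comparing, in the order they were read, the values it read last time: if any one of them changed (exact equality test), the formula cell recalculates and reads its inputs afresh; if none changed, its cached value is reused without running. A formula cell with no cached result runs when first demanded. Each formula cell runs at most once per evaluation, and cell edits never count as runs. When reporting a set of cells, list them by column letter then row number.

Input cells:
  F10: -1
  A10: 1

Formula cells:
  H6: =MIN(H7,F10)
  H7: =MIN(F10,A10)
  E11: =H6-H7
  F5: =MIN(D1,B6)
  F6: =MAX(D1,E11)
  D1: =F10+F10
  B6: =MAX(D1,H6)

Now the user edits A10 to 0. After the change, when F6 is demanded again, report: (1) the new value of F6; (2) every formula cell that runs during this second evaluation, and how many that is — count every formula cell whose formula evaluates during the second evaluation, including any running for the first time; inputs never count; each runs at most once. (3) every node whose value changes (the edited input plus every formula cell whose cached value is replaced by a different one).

F6 now evaluates to 0.
Run set: H7 (1 run).
Changed values: A10.
The important point: H7 recomputes to an identical value, and the output ends up unchanged.

Initial pass — values computed on the first demand:
  D1 = -1 + -1 = -2
  H7 = MIN(-1, 1) = -1
  H6 = MIN(-1, -1) = -1
  E11 = -1 - -1 = 0
  F6 = MAX(-2, 0) = 0

Second demand — change propagation:
  H7: re-runs because A10 1->0; new result -1 (unchanged).
  H6: re-examined; everything it read last time is the same (H7 unchanged, F10 unchanged) — cache -1 kept, no run.
  E11: re-examined; everything it read last time is the same (H6 unchanged, H7 unchanged) — cache 0 kept, no run.
  F6: re-examined; everything it read last time is the same (D1 unchanged, E11 unchanged) — cache 0 kept, no run.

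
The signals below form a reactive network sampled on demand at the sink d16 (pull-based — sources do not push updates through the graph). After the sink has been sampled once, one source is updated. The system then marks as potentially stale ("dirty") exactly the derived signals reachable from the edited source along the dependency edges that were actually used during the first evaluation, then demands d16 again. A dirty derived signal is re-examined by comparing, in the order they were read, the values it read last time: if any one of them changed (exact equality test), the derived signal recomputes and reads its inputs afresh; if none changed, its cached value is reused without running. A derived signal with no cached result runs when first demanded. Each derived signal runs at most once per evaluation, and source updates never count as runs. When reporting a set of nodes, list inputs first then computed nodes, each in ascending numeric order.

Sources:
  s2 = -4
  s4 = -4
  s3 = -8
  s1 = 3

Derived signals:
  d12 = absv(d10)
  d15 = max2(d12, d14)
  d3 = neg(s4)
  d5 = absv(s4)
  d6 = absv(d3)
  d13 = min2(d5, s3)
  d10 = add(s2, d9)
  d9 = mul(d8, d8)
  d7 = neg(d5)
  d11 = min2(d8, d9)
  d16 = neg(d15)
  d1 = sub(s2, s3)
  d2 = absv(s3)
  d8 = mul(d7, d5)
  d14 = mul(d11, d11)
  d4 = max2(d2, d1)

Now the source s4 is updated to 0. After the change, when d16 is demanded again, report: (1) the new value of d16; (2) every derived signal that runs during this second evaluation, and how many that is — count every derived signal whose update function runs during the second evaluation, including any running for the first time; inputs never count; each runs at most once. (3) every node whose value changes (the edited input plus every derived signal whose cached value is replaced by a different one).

Initial pass — values computed on the first demand:
  d5 = absv(-4) = 4
  d7 = neg(4) = -4
  d8 = mul(-4, 4) = -16
  d9 = mul(-16, -16) = 256
  d10 = add(-4, 256) = 252
  d11 = min2(-16, 256) = -16
  d12 = absv(252) = 252
  d14 = mul(-16, -16) = 256
  d15 = max2(252, 256) = 256
  d16 = neg(256) = -256

Second demand — change propagation:
  d5: re-runs because s4 -4->0; new result 0.
  d7: re-runs because d5 4->0; new result 0.
  d8: re-runs because d7 -4->0; d5 4->0; new result 0.
  d9: re-runs because d8 -16->0; d8 -16->0; new result 0.
  d10: re-runs because d9 256->0; new result -4.
  d11: re-runs because d8 -16->0; d9 256->0; new result 0.
  d12: re-runs because d10 252->-4; new result 4.
  d14: re-runs because d11 -16->0; d11 -16->0; new result 0.
  d15: re-runs because d12 252->4; d14 256->0; new result 4.
  d16: re-runs because d15 256->4; new result -4.

d16 now evaluates to -4.
Run set: d5, d7, d8, d9, d10, d11, d12, d14, d15, d16 (10 run).
Changed values: s4, d5, d7, d8, d9, d10, d11, d12, d14, d15, d16.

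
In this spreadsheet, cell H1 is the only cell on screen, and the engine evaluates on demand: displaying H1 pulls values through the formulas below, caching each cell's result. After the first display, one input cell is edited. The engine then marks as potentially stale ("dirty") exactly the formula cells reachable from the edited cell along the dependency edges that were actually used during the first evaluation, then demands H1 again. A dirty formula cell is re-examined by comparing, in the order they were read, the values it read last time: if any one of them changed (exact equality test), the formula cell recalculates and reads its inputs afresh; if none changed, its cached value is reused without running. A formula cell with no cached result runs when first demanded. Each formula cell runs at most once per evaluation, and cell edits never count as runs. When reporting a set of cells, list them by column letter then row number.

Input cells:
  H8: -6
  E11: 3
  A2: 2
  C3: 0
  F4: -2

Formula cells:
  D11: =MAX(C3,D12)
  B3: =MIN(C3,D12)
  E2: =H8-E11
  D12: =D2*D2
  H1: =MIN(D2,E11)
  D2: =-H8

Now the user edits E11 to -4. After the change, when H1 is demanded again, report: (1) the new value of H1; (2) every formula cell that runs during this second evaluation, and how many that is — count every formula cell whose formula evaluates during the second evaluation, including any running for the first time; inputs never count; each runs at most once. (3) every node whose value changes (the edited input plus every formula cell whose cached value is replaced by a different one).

H1 now evaluates to -4.
Run set: H1 (1 run).
Changed values: E11, H1.

Initial pass — values computed on the first demand:
  D2 = -(-6) = 6
  H1 = MIN(6, 3) = 3

Second demand — change propagation:
  H1: re-runs because E11 3->-4; new result -4.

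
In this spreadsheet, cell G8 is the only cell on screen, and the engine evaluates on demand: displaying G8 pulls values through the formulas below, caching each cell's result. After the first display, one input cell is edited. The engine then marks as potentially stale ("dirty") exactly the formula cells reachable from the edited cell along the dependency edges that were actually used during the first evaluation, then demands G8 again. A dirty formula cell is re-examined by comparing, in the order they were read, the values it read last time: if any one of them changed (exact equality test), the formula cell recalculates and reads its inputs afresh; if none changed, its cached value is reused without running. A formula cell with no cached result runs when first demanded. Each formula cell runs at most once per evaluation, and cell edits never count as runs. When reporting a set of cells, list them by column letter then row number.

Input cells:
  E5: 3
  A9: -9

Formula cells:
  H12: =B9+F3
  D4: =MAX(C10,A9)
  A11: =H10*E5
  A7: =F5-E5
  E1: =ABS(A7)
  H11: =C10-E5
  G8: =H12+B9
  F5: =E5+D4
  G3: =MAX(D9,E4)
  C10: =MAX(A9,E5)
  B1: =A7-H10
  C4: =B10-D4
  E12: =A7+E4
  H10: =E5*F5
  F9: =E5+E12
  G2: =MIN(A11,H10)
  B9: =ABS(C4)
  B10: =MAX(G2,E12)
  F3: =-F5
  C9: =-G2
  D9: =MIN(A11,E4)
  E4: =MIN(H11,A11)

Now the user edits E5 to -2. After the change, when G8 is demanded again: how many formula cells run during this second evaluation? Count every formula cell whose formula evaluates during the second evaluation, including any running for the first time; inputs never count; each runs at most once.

Initial pass — values computed on the first demand:
  C10 = MAX(-9, 3) = 3
  D4 = MAX(3, -9) = 3
  F5 = 3 + 3 = 6
  A7 = 6 - 3 = 3
  F3 = -(6) = -6
  H10 = 3 * 6 = 18
  A11 = 18 * 3 = 54
  G2 = MIN(54, 18) = 18
  H11 = 3 - 3 = 0
  E4 = MIN(0, 54) = 0
  E12 = 3 + 0 = 3
  B10 = MAX(18, 3) = 18
  C4 = 18 - 3 = 15
  B9 = ABS(15) = 15
  H12 = 15 + -6 = 9
  G8 = 9 + 15 = 24

Second demand — change propagation:
  C10: re-runs because E5 3->-2; new result -2.
  D4: re-runs because C10 3->-2; new result -2.
  F5: re-runs because E5 3->-2; D4 3->-2; new result -4.
  A7: re-runs because F5 6->-4; E5 3->-2; new result -2.
  F3: re-runs because F5 6->-4; new result 4.
  H10: re-runs because E5 3->-2; F5 6->-4; new result 8.
  A11: re-runs because H10 18->8; E5 3->-2; new result -16.
  G2: re-runs because A11 54->-16; H10 18->8; new result -16.
  H11: re-runs because C10 3->-2; E5 3->-2; new result 0 (unchanged).
  E4: re-runs because A11 54->-16; new result -16.
  E12: re-runs because A7 3->-2; E4 0->-16; new result -18.
  B10: re-runs because G2 18->-16; E12 3->-18; new result -16.
  C4: re-runs because B10 18->-16; D4 3->-2; new result -14.
  B9: re-runs because C4 15->-14; new result 14.
  H12: re-runs because B9 15->14; F3 -6->4; new result 18.
  G8: re-runs because H12 9->18; B9 15->14; new result 32.

Run set: A7, A11, B9, B10, C4, C10, D4, E4, E12, F3, F5, G2, G8, H10, H11, H12 (16 run).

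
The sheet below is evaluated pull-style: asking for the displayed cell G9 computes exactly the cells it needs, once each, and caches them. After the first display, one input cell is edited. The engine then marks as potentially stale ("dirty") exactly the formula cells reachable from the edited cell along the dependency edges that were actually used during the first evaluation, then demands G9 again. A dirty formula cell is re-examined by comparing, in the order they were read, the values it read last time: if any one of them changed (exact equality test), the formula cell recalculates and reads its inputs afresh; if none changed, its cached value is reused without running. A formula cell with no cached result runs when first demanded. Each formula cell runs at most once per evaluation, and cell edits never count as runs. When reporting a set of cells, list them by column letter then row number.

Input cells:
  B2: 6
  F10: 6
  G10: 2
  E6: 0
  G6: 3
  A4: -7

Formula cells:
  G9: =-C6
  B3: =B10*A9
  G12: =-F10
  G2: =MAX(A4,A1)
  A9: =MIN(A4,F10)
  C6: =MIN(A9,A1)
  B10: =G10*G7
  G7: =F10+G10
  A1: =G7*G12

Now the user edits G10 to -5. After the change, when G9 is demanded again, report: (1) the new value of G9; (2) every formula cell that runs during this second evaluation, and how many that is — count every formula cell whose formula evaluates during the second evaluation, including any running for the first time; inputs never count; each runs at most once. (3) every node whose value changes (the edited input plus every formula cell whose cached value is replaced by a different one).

Demanding G9 again yields 7.
4 formula cells run: A1, C6, G7, G9.
The nodes whose values change: A1, C6, G7, G9, G10.

First demand of the output computes:
  A9 = MIN(-7, 6) = -7
  G7 = 6 + 2 = 8
  G12 = -(6) = -6
  A1 = 8 * -6 = -48
  C6 = MIN(-7, -48) = -48
  G9 = -(-48) = 48

After the edit, cleaning proceeds:
  G7: a read changed (G10 2->-5) — executes, giving 1.
  A1: a read changed (G7 8->1) — executes, giving -6.
  C6: a read changed (A1 -48->-6) — executes, giving -7.
  G9: a read changed (C6 -48->-7) — executes, giving 7.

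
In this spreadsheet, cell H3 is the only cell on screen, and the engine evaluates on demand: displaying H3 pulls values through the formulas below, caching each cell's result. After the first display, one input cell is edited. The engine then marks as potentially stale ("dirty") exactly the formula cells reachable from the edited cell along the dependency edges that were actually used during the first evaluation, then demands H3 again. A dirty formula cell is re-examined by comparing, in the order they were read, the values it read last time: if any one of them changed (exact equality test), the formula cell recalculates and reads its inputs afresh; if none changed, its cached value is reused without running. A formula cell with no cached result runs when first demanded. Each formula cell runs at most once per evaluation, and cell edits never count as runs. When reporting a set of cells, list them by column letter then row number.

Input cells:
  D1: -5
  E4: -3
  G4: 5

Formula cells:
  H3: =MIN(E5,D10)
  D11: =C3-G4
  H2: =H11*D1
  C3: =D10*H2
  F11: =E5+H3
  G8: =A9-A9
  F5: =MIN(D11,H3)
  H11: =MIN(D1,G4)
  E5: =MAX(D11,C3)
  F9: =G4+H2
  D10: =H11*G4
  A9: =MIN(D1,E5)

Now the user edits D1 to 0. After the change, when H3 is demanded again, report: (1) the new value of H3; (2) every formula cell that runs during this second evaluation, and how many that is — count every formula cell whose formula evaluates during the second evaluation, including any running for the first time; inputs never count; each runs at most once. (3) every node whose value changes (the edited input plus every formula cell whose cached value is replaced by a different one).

H3 now evaluates to 0.
Run set: C3, D10, D11, E5, H2, H3, H11 (7 run).
Changed values: C3, D1, D10, D11, E5, H2, H3, H11.

Initial pass — values computed on the first demand:
  H11 = MIN(-5, 5) = -5
  D10 = -5 * 5 = -25
  H2 = -5 * -5 = 25
  C3 = -25 * 25 = -625
  D11 = -625 - 5 = -630
  E5 = MAX(-630, -625) = -625
  H3 = MIN(-625, -25) = -625

Second demand — change propagation:
  H11: re-runs because D1 -5->0; new result 0.
  D10: re-runs because H11 -5->0; new result 0.
  H2: re-runs because H11 -5->0; D1 -5->0; new result 0.
  C3: re-runs because D10 -25->0; H2 25->0; new result 0.
  D11: re-runs because C3 -625->0; new result -5.
  E5: re-runs because D11 -630->-5; C3 -625->0; new result 0.
  H3: re-runs because E5 -625->0; D10 -25->0; new result 0.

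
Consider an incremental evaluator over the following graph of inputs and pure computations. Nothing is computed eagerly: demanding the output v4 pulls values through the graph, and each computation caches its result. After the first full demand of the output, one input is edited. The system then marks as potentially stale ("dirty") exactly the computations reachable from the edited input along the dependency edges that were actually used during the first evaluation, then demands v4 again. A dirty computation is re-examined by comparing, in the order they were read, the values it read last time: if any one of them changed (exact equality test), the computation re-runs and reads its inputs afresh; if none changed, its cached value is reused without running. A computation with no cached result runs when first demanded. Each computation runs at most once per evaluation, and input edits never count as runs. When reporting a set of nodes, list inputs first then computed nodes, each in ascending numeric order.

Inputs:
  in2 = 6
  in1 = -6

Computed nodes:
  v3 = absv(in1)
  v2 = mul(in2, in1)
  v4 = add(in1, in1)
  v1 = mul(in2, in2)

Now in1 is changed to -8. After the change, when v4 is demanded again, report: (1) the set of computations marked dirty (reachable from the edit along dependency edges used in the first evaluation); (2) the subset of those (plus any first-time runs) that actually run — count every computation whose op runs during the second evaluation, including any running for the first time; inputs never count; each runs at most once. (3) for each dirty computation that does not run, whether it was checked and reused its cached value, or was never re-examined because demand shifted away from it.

Dirty set: v4.
Run set: v4 (1 run).
All dirty computations ended up running.

Initial pass — values computed on the first demand:
  v4 = add(-6, -6) = -12

Second demand — change propagation:
  v4: re-runs because in1 -6->-8; in1 -6->-8; new result -16.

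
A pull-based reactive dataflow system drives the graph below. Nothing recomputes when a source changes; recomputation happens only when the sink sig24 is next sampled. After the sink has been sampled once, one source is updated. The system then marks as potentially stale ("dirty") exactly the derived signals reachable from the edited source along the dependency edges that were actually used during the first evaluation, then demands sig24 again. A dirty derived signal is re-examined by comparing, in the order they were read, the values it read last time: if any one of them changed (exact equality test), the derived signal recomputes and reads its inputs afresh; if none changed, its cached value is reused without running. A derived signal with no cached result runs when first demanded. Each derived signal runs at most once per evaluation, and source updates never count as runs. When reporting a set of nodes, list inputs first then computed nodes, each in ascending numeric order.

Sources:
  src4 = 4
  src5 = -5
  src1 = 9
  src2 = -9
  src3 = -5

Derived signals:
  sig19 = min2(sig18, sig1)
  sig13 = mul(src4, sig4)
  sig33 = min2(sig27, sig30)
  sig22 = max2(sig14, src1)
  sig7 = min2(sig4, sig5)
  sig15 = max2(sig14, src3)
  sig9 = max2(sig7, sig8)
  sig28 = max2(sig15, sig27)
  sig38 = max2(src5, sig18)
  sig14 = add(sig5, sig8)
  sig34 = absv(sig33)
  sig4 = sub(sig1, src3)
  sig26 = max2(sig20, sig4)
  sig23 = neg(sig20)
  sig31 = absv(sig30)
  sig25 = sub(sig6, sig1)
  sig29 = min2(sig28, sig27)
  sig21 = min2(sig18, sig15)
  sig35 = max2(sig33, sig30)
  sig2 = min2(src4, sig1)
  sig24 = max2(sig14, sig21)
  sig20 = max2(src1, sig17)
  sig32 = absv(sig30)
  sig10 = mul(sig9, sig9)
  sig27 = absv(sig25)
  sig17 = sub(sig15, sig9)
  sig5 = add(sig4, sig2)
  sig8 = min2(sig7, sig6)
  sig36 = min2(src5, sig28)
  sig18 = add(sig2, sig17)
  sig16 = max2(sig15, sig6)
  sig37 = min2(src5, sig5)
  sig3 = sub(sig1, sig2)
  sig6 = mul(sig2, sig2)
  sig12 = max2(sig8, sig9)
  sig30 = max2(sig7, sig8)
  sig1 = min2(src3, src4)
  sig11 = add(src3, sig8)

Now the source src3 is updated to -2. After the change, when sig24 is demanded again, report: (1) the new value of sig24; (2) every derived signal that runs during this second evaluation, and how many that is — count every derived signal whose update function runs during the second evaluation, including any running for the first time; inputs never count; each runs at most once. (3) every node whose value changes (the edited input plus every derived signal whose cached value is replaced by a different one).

First evaluation (everything demanded from the output):
  sig1 = min2(-5, 4) = -5
  sig2 = min2(4, -5) = -5
  sig4 = sub(-5, -5) = 0
  sig5 = add(0, -5) = -5
  sig6 = mul(-5, -5) = 25
  sig7 = min2(0, -5) = -5
  sig8 = min2(-5, 25) = -5
  sig9 = max2(-5, -5) = -5
  sig14 = add(-5, -5) = -10
  sig15 = max2(-10, -5) = -5
  sig17 = sub(-5, -5) = 0
  sig18 = add(-5, 0) = -5
  sig21 = min2(-5, -5) = -5
  sig24 = max2(-10, -5) = -5

Propagation after the edit:
  sig1: runs — src3 -5->-2; result -2.
  sig2: runs — sig1 -5->-2; result -2.
  sig4: runs — sig1 -5->-2; src3 -5->-2; result 0 (same value as before).
  sig5: runs — sig2 -5->-2; result -2.
  sig6: runs — sig2 -5->-2; sig2 -5->-2; result 4.
  sig7: runs — sig5 -5->-2; result -2.
  sig8: runs — sig7 -5->-2; sig6 25->4; result -2.
  sig9: runs — sig7 -5->-2; sig8 -5->-2; result -2.
  sig14: runs — sig5 -5->-2; sig8 -5->-2; result -4.
  sig15: runs — sig14 -10->-4; src3 -5->-2; result -2.
  sig17: runs — sig15 -5->-2; sig9 -5->-2; result 0 (same value as before).
  sig18: runs — sig2 -5->-2; result -2.
  sig21: runs — sig18 -5->-2; sig15 -5->-2; result -2.
  sig24: runs — sig14 -10->-4; sig21 -5->-2; result -2.

New value of sig24: -2.
Derived signals that run: sig1, sig2, sig4, sig5, sig6, sig7, sig8, sig9, sig14, sig15, sig17, sig18, sig21, sig24 — 14 in total.
Values that change: src3, sig1, sig2, sig5, sig6, sig7, sig8, sig9, sig14, sig15, sig18, sig21, sig24.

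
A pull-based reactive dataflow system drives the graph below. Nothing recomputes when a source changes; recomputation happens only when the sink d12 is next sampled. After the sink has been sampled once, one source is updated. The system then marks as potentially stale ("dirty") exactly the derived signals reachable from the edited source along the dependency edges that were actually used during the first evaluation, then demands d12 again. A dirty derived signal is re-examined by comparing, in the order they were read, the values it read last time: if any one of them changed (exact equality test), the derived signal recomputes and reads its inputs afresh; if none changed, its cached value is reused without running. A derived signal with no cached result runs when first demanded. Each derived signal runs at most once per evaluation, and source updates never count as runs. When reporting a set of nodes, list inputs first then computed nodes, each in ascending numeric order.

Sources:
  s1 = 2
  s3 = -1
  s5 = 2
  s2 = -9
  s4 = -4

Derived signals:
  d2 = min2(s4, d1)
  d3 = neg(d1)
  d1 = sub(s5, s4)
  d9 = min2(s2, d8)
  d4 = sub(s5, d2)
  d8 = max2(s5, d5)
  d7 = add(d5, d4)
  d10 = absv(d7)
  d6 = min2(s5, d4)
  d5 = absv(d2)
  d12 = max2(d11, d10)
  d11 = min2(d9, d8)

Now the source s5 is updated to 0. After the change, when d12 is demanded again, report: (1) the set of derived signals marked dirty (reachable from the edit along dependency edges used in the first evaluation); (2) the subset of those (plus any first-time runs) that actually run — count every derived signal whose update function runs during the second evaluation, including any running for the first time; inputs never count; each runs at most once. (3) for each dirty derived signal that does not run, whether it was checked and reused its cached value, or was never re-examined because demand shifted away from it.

Marked dirty: d1, d2, d4, d5, d7, d8, d9, d10, d11, d12.
Derived signals that run: d1, d2, d4, d7, d8, d10, d12 — 7 in total.
Checked but reused from cache: d5, d9, d11.
Key observation: the cutoff stops propagation at d5 — its inputs' values are unchanged, so it reuses its cache.

First evaluation (everything demanded from the output):
  d1 = sub(2, -4) = 6
  d2 = min2(-4, 6) = -4
  d4 = sub(2, -4) = 6
  d5 = absv(-4) = 4
  d7 = add(4, 6) = 10
  d8 = max2(2, 4) = 4
  d9 = min2(-9, 4) = -9
  d10 = absv(10) = 10
  d11 = min2(-9, 4) = -9
  d12 = max2(-9, 10) = 10

Propagation after the edit:
  d1: runs — s5 2->0; result 4.
  d2: runs — d1 6->4; result -4 (same value as before).
  d4: runs — s5 2->0; result 4.
  d5: checked — values it read are unchanged (d2 unchanged); reused cached 4 without running.
  d7: runs — d4 6->4; result 8.
  d8: runs — s5 2->0; result 4 (same value as before).
  d9: checked — values it read are unchanged (s2 unchanged, d8 unchanged); reused cached -9 without running.
  d10: runs — d7 10->8; result 8.
  d11: checked — values it read are unchanged (d9 unchanged, d8 unchanged); reused cached -9 without running.
  d12: runs — d10 10->8; result 8.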